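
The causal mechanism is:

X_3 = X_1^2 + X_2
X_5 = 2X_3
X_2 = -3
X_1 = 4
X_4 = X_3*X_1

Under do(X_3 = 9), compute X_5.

do(X_3=9) replaces the equation X_3 = X_1^2 + X_2 with the constant X_3 = 9.
X_5 = 2X_3  [with X_3=9]  = 18

18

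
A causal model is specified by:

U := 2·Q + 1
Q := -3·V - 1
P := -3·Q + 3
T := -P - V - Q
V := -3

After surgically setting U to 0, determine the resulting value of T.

The intervention breaks the incoming arrows to U: U := 2·Q + 1 no longer applies, and U = 0.
Since T is not a descendant of the intervened variable, it is unaffected.
Q = -3·V - 1  [with V=-3]  = 8
P = -3·Q + 3  [with Q=8]  = -21
T = -P - V - Q  [with P=-21, V=-3, Q=8]  = 16

16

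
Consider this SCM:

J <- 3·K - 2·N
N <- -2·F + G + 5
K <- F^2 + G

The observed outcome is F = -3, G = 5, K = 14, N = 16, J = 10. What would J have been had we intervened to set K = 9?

do(K=9) replaces the equation K <- F^2 + G with the constant K = 9.
N = -2·F + G + 5  [with F=-3, G=5]  = 16
J = 3·K - 2·N  [with K=9, N=16]  = -5

-5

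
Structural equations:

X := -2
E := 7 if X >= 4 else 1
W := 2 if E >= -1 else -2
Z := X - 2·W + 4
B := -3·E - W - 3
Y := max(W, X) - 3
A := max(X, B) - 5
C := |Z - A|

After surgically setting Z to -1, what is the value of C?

do(Z=-1) replaces the equation Z := X - 2·W + 4 with the constant Z = -1.
E = 7 if X >= 4 else 1  [with X=-2]  = 1
W = 2 if E >= -1 else -2  [with E=1]  = 2
B = -3·E - W - 3  [with E=1, W=2]  = -8
A = max(X, B) - 5  [with X=-2, B=-8]  = -7
C = |Z - A|  [with Z=-1, A=-7]  = 6

6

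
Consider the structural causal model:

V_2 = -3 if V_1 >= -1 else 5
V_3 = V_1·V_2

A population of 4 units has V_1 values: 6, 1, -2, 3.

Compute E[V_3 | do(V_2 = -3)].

-6

The intervention sets V_2=-3 in all 4 units regardless of V_1. Recomputing V_3 per unit gives -18, -3, 6, -9; average -6.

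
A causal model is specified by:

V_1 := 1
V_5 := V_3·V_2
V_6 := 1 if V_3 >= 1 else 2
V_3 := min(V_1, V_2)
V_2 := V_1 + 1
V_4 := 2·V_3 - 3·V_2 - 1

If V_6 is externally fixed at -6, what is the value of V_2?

do(V_6=-6) replaces the equation V_6 := 1 if V_3 >= 1 else 2 with the constant V_6 = -6.
V_2 is not downstream of the intervention, so its value is determined by the original equations.
V_2 = V_1 + 1  [with V_1=1]  = 2

2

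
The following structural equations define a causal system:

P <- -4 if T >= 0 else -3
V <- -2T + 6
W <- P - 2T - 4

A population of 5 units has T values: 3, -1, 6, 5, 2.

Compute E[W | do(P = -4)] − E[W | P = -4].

2

do(P=-4) breaks P's dependence on T. With P=-4 fixed, W across the units is -14, -6, -20, -18, -12, mean -14.
Observing P=-4 restricts to units where P's equation naturally yields -4: T ∈ {3, 6, 5, 2}. In that subpopulation W = -14, -20, -18, -12, mean -16.
Difference = -14 − (-16) = 2.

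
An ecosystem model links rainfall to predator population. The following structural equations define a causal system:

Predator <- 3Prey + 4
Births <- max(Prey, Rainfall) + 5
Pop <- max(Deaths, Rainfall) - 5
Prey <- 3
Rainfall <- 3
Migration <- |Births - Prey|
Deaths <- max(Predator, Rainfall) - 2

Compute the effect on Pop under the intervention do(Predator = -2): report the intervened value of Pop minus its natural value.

-8

The intervention breaks the incoming arrows to Predator: Predator <- 3Prey + 4 no longer applies, and Predator = -2.
Deaths = max(Predator, Rainfall) - 2  [with Predator=-2, Rainfall=3]  = 1
Pop = max(Deaths, Rainfall) - 5  [with Deaths=1, Rainfall=3]  = -2
Without intervention: Predator = 3Prey + 4  [with Prey=3]  = 13; Deaths = max(Predator, Rainfall) - 2  [with Predator=13, Rainfall=3]  = 11; Pop = max(Deaths, Rainfall) - 5  [with Deaths=11, Rainfall=3]  = 6.
Change = -2 − 6 = -8.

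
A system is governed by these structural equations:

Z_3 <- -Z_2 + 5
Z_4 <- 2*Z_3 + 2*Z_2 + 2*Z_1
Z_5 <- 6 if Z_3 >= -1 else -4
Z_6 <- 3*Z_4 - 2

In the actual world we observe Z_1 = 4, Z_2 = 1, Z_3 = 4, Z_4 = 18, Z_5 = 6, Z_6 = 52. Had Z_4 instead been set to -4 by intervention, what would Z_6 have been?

-14

Under do(Z_4=-4), the mechanism Z_4 <- 2*Z_3 + 2*Z_2 + 2*Z_1 is discarded; Z_4 is fixed at -4.
Z_6 = 3*Z_4 - 2  [with Z_4=-4]  = -14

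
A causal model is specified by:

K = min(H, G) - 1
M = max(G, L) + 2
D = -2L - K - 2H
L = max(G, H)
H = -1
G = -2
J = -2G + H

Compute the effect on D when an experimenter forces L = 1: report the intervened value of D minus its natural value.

-4

The intervention breaks the incoming arrows to L: L = max(G, H) no longer applies, and L = 1.
K = min(H, G) - 1  [with H=-1, G=-2]  = -3
D = -2L - K - 2H  [with L=1, K=-3, H=-1]  = 3
Without intervention: K = min(H, G) - 1  [with H=-1, G=-2]  = -3; L = max(G, H)  [with G=-2, H=-1]  = -1; D = -2L - K - 2H  [with L=-1, K=-3, H=-1]  = 7.
Change = 3 − 7 = -4.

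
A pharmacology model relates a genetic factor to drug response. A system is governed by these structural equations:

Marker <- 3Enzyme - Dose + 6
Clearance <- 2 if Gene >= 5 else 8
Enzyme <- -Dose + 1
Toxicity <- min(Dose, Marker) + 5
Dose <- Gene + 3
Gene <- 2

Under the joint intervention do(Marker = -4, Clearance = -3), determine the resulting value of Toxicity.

1

Setting Marker = -4, Clearance = -3 by intervention discards those variables' equations.
Dose = Gene + 3  [with Gene=2]  = 5
Toxicity = min(Dose, Marker) + 5  [with Dose=5, Marker=-4]  = 1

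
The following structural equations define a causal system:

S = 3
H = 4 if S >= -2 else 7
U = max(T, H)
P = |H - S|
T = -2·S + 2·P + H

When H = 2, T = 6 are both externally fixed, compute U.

Setting H = 2, T = 6 by intervention discards those variables' equations.
U = max(T, H)  [with T=6, H=2]  = 6

6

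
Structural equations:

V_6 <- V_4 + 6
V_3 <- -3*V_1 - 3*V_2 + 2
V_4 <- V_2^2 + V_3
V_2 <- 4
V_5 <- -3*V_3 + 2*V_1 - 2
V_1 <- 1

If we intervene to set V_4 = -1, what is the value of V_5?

Intervening sets V_4 = -1 and removes its equation (V_4 <- V_2^2 + V_3).
No directed path runs from V_4 to V_5, so V_5 keeps its natural value.
V_3 = -3*V_1 - 3*V_2 + 2  [with V_1=1, V_2=4]  = -13
V_5 = -3*V_3 + 2*V_1 - 2  [with V_3=-13, V_1=1]  = 39

39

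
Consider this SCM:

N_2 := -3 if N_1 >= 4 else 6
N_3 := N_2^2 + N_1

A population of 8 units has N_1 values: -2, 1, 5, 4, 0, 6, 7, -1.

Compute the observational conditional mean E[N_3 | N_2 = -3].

E[N_3|N_2=-3] averages over only the 4 units with N_2=-3 (N_1 = 5, 4, 6, 7): N_3 = 14, 13, 15, 16, mean 14.5.

14.5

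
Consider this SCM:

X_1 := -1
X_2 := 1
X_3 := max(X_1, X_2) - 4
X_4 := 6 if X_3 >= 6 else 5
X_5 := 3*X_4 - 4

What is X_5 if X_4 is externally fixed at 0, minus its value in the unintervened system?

-15

Intervening sets X_4 = 0 and removes its equation (X_4 := 6 if X_3 >= 6 else 5).
X_5 = 3*X_4 - 4  [with X_4=0]  = -4
Without intervention: X_3 = max(X_1, X_2) - 4  [with X_1=-1, X_2=1]  = -3; X_4 = 6 if X_3 >= 6 else 5  [with X_3=-3]  = 5; X_5 = 3*X_4 - 4  [with X_4=5]  = 11.
Change = -4 − 11 = -15.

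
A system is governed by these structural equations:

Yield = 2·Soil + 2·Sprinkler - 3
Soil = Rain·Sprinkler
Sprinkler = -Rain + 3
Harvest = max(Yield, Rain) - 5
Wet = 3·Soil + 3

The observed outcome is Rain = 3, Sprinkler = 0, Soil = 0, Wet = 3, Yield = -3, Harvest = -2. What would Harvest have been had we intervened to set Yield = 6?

The intervention breaks the incoming arrows to Yield: Yield = 2·Soil + 2·Sprinkler - 3 no longer applies, and Yield = 6.
Harvest = max(Yield, Rain) - 5  [with Yield=6, Rain=3]  = 1

1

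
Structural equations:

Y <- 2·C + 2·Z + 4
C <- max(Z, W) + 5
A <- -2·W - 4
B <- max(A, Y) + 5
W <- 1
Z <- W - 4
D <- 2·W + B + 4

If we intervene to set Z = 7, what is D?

Under do(Z=7), the mechanism Z <- W - 4 is discarded; Z is fixed at 7.
C = max(Z, W) + 5  [with Z=7, W=1]  = 12
Y = 2·C + 2·Z + 4  [with C=12, Z=7]  = 42
A = -2·W - 4  [with W=1]  = -6
B = max(A, Y) + 5  [with A=-6, Y=42]  = 47
D = 2·W + B + 4  [with W=1, B=47]  = 53

53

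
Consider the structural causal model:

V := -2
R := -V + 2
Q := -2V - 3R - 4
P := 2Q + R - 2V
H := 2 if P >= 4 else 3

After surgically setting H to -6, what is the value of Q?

do(H=-6) replaces the equation H := 2 if P >= 4 else 3 with the constant H = -6.
Q is not downstream of the intervention, so its value is determined by the original equations.
R = -V + 2  [with V=-2]  = 4
Q = -2V - 3R - 4  [with V=-2, R=4]  = -12

-12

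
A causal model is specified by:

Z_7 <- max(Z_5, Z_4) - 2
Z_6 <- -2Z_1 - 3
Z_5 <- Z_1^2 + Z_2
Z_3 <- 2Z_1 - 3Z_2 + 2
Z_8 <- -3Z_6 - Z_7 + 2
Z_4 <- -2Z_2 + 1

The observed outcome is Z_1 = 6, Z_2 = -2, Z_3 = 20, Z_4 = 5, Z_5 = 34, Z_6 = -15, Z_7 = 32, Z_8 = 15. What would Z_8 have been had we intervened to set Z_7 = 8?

39

do(Z_7=8) replaces the equation Z_7 <- max(Z_5, Z_4) - 2 with the constant Z_7 = 8.
Z_6 = -2Z_1 - 3  [with Z_1=6]  = -15
Z_8 = -3Z_6 - Z_7 + 2  [with Z_6=-15, Z_7=8]  = 39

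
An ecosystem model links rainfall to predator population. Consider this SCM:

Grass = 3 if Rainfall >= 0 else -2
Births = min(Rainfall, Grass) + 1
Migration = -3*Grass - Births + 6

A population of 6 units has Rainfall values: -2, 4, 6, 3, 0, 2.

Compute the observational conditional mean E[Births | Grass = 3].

3.2

E[Births|Grass=3] averages over only the 5 units with Grass=3 (Rainfall = 4, 6, 3, 0, 2): Births = 4, 4, 4, 1, 3, mean 3.2.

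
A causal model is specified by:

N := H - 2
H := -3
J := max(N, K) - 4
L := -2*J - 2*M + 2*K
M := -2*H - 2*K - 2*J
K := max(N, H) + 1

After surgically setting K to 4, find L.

The intervention breaks the incoming arrows to K: K := max(N, H) + 1 no longer applies, and K = 4.
N = H - 2  [with H=-3]  = -5
J = max(N, K) - 4  [with N=-5, K=4]  = 0
M = -2*H - 2*K - 2*J  [with H=-3, K=4, J=0]  = -2
L = -2*J - 2*M + 2*K  [with J=0, M=-2, K=4]  = 12

12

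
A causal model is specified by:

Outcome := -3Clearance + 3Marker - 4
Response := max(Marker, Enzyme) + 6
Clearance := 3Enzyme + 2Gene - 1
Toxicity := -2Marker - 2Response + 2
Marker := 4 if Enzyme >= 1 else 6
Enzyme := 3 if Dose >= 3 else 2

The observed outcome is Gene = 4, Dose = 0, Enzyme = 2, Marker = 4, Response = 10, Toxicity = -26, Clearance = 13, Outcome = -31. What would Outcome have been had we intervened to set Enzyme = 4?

-49

The intervention breaks the incoming arrows to Enzyme: Enzyme := 3 if Dose >= 3 else 2 no longer applies, and Enzyme = 4.
Marker = 4 if Enzyme >= 1 else 6  [with Enzyme=4]  = 4
Clearance = 3Enzyme + 2Gene - 1  [with Enzyme=4, Gene=4]  = 19
Outcome = -3Clearance + 3Marker - 4  [with Clearance=19, Marker=4]  = -49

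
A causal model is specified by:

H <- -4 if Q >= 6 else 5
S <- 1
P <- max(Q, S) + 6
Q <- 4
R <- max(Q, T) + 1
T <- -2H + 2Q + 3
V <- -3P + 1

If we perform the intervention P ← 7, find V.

-20

The intervention breaks the incoming arrows to P: P <- max(Q, S) + 6 no longer applies, and P = 7.
V = -3P + 1  [with P=7]  = -20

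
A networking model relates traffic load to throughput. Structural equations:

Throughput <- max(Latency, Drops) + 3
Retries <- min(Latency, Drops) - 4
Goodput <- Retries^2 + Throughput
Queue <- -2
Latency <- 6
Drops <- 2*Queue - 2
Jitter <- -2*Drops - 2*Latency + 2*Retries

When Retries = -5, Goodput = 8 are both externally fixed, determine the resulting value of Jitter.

-10

Setting Retries = -5, Goodput = 8 by intervention discards those variables' equations.
Drops = 2*Queue - 2  [with Queue=-2]  = -6
Jitter = -2*Drops - 2*Latency + 2*Retries  [with Drops=-6, Latency=6, Retries=-5]  = -10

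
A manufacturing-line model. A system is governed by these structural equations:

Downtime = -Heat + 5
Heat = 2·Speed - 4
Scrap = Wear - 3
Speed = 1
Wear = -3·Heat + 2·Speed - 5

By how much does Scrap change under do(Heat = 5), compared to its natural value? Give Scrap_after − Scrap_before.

Under do(Heat=5), the mechanism Heat = 2·Speed - 4 is discarded; Heat is fixed at 5.
Wear = -3·Heat + 2·Speed - 5  [with Heat=5, Speed=1]  = -18
Scrap = Wear - 3  [with Wear=-18]  = -21
Without intervention: Heat = 2·Speed - 4  [with Speed=1]  = -2; Wear = -3·Heat + 2·Speed - 5  [with Heat=-2, Speed=1]  = 3; Scrap = Wear - 3  [with Wear=3]  = 0.
Change = -21 − 0 = -21.

-21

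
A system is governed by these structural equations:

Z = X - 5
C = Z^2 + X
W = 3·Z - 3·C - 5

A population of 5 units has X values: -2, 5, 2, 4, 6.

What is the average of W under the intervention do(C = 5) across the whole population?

The intervention sets C=5 in all 5 units regardless of X. Recomputing W per unit gives -41, -20, -29, -23, -17; average -26.

-26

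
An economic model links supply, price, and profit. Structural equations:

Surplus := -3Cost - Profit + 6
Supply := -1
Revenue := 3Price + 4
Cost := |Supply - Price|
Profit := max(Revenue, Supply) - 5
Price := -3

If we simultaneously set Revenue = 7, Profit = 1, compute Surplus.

The joint intervention fixes Revenue = 7, Profit = 1, removing each variable's own equation.
Cost = |Supply - Price|  [with Supply=-1, Price=-3]  = 2
Surplus = -3Cost - Profit + 6  [with Cost=2, Profit=1]  = -1

-1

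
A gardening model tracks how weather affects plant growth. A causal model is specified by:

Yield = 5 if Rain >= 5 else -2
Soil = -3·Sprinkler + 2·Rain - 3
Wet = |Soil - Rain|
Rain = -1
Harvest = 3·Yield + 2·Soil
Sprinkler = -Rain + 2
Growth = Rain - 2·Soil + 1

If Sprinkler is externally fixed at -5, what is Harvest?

Under do(Sprinkler=-5), the mechanism Sprinkler = -Rain + 2 is discarded; Sprinkler is fixed at -5.
Soil = -3·Sprinkler + 2·Rain - 3  [with Sprinkler=-5, Rain=-1]  = 10
Yield = 5 if Rain >= 5 else -2  [with Rain=-1]  = -2
Harvest = 3·Yield + 2·Soil  [with Yield=-2, Soil=10]  = 14

14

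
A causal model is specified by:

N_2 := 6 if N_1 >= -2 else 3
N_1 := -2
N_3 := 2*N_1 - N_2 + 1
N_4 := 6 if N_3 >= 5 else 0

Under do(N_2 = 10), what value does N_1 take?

-2

Under do(N_2=10), the mechanism N_2 := 6 if N_1 >= -2 else 3 is discarded; N_2 is fixed at 10.
N_1 is not downstream of the intervention, so its value is determined by the original equations.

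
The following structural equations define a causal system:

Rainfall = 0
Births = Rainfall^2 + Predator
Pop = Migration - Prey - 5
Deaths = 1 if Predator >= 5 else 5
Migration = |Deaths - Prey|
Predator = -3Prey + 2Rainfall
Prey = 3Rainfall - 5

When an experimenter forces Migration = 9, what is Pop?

9

Intervening sets Migration = 9 and removes its equation (Migration = |Deaths - Prey|).
Prey = 3Rainfall - 5  [with Rainfall=0]  = -5
Pop = Migration - Prey - 5  [with Migration=9, Prey=-5]  = 9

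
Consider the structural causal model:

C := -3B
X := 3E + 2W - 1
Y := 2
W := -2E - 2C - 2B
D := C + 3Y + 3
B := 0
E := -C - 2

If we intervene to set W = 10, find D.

do(W=10) replaces the equation W := -2E - 2C - 2B with the constant W = 10.
No directed path runs from W to D, so D keeps its natural value.
C = -3B  [with B=0]  = 0
D = C + 3Y + 3  [with C=0, Y=2]  = 9

9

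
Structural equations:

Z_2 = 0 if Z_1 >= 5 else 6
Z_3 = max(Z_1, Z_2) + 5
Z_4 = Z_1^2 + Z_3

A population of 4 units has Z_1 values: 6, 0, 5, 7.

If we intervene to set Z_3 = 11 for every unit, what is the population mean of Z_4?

38.5

Under do(Z_3=11), Z_3's equation is replaced by Z_3=11 for every unit. Per-unit Z_4: 47, 11, 36, 60. Mean = 38.5.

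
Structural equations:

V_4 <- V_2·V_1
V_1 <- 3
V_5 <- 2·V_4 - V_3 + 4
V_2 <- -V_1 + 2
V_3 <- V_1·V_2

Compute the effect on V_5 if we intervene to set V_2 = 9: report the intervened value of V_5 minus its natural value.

do(V_2=9) replaces the equation V_2 <- -V_1 + 2 with the constant V_2 = 9.
V_3 = V_1·V_2  [with V_1=3, V_2=9]  = 27
V_4 = V_2·V_1  [with V_2=9, V_1=3]  = 27
V_5 = 2·V_4 - V_3 + 4  [with V_4=27, V_3=27]  = 31
Without intervention: V_2 = -V_1 + 2  [with V_1=3]  = -1; V_3 = V_1·V_2  [with V_1=3, V_2=-1]  = -3; V_4 = V_2·V_1  [with V_2=-1, V_1=3]  = -3; V_5 = 2·V_4 - V_3 + 4  [with V_4=-3, V_3=-3]  = 1.
Change = 31 − 1 = 30.

30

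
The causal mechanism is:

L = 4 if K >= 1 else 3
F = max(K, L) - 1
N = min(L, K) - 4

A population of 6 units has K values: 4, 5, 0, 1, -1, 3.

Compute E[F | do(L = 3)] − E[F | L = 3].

do(L=3) breaks L's dependence on K. With L=3 fixed, F across the units is 3, 4, 2, 2, 2, 2, mean 2.5.
Conditioning on L=3 selects the 2 unit(s) with K ∈ {0, -1}. Their F values: 2, 2. Mean = 2.
Difference = 2.5 − 2 = 0.5.

0.5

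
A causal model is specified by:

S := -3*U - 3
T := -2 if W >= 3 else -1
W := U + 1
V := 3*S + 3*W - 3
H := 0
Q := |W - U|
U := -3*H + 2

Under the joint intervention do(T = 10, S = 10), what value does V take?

The joint intervention fixes T = 10, S = 10, removing each variable's own equation.
U = -3*H + 2  [with H=0]  = 2
W = U + 1  [with U=2]  = 3
V = 3*S + 3*W - 3  [with S=10, W=3]  = 36

36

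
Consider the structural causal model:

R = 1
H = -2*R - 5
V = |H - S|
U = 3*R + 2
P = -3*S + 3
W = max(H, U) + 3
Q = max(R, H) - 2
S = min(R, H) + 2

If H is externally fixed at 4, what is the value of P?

The intervention breaks the incoming arrows to H: H = -2*R - 5 no longer applies, and H = 4.
S = min(R, H) + 2  [with R=1, H=4]  = 3
P = -3*S + 3  [with S=3]  = -6

-6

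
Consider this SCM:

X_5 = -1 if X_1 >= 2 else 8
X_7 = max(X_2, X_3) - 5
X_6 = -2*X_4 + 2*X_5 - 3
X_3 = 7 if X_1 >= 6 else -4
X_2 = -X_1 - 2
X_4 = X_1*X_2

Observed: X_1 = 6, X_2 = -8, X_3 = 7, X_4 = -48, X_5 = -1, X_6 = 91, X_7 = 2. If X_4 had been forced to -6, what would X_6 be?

7

Under do(X_4=-6), the mechanism X_4 = X_1*X_2 is discarded; X_4 is fixed at -6.
X_5 = -1 if X_1 >= 2 else 8  [with X_1=6]  = -1
X_6 = -2*X_4 + 2*X_5 - 3  [with X_4=-6, X_5=-1]  = 7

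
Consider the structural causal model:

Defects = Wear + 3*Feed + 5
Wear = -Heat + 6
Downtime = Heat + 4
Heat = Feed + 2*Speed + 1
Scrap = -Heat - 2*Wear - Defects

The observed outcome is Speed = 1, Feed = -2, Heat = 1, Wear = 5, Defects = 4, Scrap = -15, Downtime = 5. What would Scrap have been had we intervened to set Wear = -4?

Under do(Wear=-4), the mechanism Wear = -Heat + 6 is discarded; Wear is fixed at -4.
Heat = Feed + 2*Speed + 1  [with Feed=-2, Speed=1]  = 1
Defects = Wear + 3*Feed + 5  [with Wear=-4, Feed=-2]  = -5
Scrap = -Heat - 2*Wear - Defects  [with Heat=1, Wear=-4, Defects=-5]  = 12

12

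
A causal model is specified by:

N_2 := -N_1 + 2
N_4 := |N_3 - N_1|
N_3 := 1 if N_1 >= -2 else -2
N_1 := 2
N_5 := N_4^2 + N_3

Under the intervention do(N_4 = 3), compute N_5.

10

Intervening sets N_4 = 3 and removes its equation (N_4 := |N_3 - N_1|).
N_3 = 1 if N_1 >= -2 else -2  [with N_1=2]  = 1
N_5 = N_4^2 + N_3  [with N_4=3, N_3=1]  = 10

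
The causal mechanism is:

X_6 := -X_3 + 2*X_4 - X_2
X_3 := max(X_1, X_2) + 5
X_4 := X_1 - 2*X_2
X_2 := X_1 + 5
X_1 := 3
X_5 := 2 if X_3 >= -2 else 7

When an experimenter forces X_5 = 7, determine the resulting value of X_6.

The intervention breaks the incoming arrows to X_5: X_5 := 2 if X_3 >= -2 else 7 no longer applies, and X_5 = 7.
Since X_6 is not a descendant of the intervened variable, it is unaffected.
X_2 = X_1 + 5  [with X_1=3]  = 8
X_3 = max(X_1, X_2) + 5  [with X_1=3, X_2=8]  = 13
X_4 = X_1 - 2*X_2  [with X_1=3, X_2=8]  = -13
X_6 = -X_3 + 2*X_4 - X_2  [with X_3=13, X_4=-13, X_2=8]  = -47

-47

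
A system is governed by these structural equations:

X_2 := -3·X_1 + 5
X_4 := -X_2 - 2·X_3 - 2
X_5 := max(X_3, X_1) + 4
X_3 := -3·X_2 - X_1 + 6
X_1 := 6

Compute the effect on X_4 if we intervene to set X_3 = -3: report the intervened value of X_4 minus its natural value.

84

The intervention breaks the incoming arrows to X_3: X_3 := -3·X_2 - X_1 + 6 no longer applies, and X_3 = -3.
X_2 = -3·X_1 + 5  [with X_1=6]  = -13
X_4 = -X_2 - 2·X_3 - 2  [with X_2=-13, X_3=-3]  = 17
Without intervention: X_2 = -3·X_1 + 5  [with X_1=6]  = -13; X_3 = -3·X_2 - X_1 + 6  [with X_2=-13, X_1=6]  = 39; X_4 = -X_2 - 2·X_3 - 2  [with X_2=-13, X_3=39]  = -67.
Change = 17 − (-67) = 84.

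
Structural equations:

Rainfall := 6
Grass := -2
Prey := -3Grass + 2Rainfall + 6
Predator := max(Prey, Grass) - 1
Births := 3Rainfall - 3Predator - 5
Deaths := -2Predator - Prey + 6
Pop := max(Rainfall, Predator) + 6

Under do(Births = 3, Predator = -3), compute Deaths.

Setting Births = 3, Predator = -3 by intervention discards those variables' equations.
Prey = -3Grass + 2Rainfall + 6  [with Grass=-2, Rainfall=6]  = 24
Deaths = -2Predator - Prey + 6  [with Predator=-3, Prey=24]  = -12

-12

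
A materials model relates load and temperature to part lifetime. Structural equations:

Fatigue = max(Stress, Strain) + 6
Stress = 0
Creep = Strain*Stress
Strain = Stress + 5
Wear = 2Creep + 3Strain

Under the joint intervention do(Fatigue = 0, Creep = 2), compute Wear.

19

Under do(Fatigue = 0, Creep = 2), each intervened variable's structural equation is replaced by its fixed value.
Strain = Stress + 5  [with Stress=0]  = 5
Wear = 2Creep + 3Strain  [with Creep=2, Strain=5]  = 19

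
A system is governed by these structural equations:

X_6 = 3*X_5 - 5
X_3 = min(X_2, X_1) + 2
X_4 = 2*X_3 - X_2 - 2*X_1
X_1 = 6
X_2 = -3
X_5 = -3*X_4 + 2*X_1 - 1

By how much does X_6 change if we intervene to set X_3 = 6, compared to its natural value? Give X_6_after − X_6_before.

-126

The intervention breaks the incoming arrows to X_3: X_3 = min(X_2, X_1) + 2 no longer applies, and X_3 = 6.
X_4 = 2*X_3 - X_2 - 2*X_1  [with X_3=6, X_2=-3, X_1=6]  = 3
X_5 = -3*X_4 + 2*X_1 - 1  [with X_4=3, X_1=6]  = 2
X_6 = 3*X_5 - 5  [with X_5=2]  = 1
Without intervention: X_3 = min(X_2, X_1) + 2  [with X_2=-3, X_1=6]  = -1; X_4 = 2*X_3 - X_2 - 2*X_1  [with X_3=-1, X_2=-3, X_1=6]  = -11; X_5 = -3*X_4 + 2*X_1 - 1  [with X_4=-11, X_1=6]  = 44; X_6 = 3*X_5 - 5  [with X_5=44]  = 127.
Change = 1 − 127 = -126.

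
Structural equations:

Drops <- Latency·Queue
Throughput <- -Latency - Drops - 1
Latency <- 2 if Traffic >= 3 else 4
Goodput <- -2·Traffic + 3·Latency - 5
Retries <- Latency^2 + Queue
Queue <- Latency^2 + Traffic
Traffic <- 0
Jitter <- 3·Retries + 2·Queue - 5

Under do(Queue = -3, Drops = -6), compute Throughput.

1

Under do(Queue = -3, Drops = -6), each intervened variable's structural equation is replaced by its fixed value.
Latency = 2 if Traffic >= 3 else 4  [with Traffic=0]  = 4
Throughput = -Latency - Drops - 1  [with Latency=4, Drops=-6]  = 1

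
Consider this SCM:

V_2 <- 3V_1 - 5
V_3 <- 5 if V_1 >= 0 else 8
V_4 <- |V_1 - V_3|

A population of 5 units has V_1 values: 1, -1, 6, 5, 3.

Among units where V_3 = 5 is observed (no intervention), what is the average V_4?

Observing V_3=5 restricts to units where V_3's equation naturally yields 5: V_1 ∈ {1, 6, 5, 3}. In that subpopulation V_4 = 4, 1, 0, 2, mean 1.75.

1.75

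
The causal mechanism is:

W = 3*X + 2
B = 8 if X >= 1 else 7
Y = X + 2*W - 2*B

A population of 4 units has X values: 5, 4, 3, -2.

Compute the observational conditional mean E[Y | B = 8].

16

Observing B=8 restricts to units where B's equation naturally yields 8: X ∈ {5, 4, 3}. In that subpopulation Y = 23, 16, 9, mean 16.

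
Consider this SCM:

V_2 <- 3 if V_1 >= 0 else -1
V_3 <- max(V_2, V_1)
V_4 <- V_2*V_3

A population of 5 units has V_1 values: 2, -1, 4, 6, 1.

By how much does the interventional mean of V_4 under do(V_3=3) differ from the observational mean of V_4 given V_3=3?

-2.4

do(V_3=3) breaks V_3's dependence on V_1. With V_3=3 fixed, V_4 across the units is 9, -3, 9, 9, 9, mean 6.6.
E[V_4|V_3=3] averages over only the 2 units with V_3=3 (V_1 = 2, 1): V_4 = 9, 9, mean 9.
Difference = 6.6 − 9 = -2.4.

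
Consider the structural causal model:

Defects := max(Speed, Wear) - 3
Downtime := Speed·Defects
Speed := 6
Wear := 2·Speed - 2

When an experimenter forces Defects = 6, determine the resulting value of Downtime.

36

The intervention breaks the incoming arrows to Defects: Defects := max(Speed, Wear) - 3 no longer applies, and Defects = 6.
Downtime = Speed·Defects  [with Speed=6, Defects=6]  = 36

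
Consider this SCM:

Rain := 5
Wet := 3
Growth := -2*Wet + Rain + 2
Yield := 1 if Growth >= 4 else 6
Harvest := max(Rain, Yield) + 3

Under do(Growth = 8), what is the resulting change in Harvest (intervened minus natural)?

-1

do(Growth=8) replaces the equation Growth := -2*Wet + Rain + 2 with the constant Growth = 8.
Yield = 1 if Growth >= 4 else 6  [with Growth=8]  = 1
Harvest = max(Rain, Yield) + 3  [with Rain=5, Yield=1]  = 8
Without intervention: Growth = -2*Wet + Rain + 2  [with Wet=3, Rain=5]  = 1; Yield = 1 if Growth >= 4 else 6  [with Growth=1]  = 6; Harvest = max(Rain, Yield) + 3  [with Rain=5, Yield=6]  = 9.
Change = 8 − 9 = -1.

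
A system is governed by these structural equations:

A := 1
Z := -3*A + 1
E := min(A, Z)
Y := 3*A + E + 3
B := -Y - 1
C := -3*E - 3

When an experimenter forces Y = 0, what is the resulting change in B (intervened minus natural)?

4

Intervening sets Y = 0 and removes its equation (Y := 3*A + E + 3).
B = -Y - 1  [with Y=0]  = -1
Without intervention: Z = -3*A + 1  [with A=1]  = -2; E = min(A, Z)  [with A=1, Z=-2]  = -2; Y = 3*A + E + 3  [with A=1, E=-2]  = 4; B = -Y - 1  [with Y=4]  = -5.
Change = -1 − (-5) = 4.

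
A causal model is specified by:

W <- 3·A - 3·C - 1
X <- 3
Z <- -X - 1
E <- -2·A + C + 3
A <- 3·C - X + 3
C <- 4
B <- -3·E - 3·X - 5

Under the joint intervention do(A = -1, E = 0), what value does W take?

-16

Setting A = -1, E = 0 by intervention discards those variables' equations.
W = 3·A - 3·C - 1  [with A=-1, C=4]  = -16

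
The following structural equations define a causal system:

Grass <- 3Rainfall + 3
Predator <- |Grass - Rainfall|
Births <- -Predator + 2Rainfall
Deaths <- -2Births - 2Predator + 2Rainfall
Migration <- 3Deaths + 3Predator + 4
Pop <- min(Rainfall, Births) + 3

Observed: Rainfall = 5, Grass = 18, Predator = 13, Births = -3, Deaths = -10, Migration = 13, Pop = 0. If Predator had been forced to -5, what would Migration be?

The intervention breaks the incoming arrows to Predator: Predator <- |Grass - Rainfall| no longer applies, and Predator = -5.
Births = -Predator + 2Rainfall  [with Predator=-5, Rainfall=5]  = 15
Deaths = -2Births - 2Predator + 2Rainfall  [with Births=15, Predator=-5, Rainfall=5]  = -10
Migration = 3Deaths + 3Predator + 4  [with Deaths=-10, Predator=-5]  = -41

-41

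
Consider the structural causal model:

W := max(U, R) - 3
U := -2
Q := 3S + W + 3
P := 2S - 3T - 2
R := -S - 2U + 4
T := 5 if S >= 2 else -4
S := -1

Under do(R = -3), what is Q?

do(R=-3) replaces the equation R := -S - 2U + 4 with the constant R = -3.
W = max(U, R) - 3  [with U=-2, R=-3]  = -5
Q = 3S + W + 3  [with S=-1, W=-5]  = -5

-5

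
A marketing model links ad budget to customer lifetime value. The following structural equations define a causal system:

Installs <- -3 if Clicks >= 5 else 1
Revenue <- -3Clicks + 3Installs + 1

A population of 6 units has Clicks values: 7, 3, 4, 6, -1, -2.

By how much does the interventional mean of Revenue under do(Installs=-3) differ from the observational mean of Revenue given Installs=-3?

11

Under do(Installs=-3), Installs's equation is replaced by Installs=-3 for every unit. Per-unit Revenue: -29, -17, -20, -26, -5, -2. Mean = -16.5.
Conditioning on Installs=-3 selects the 2 unit(s) with Clicks ∈ {7, 6}. Their Revenue values: -29, -26. Mean = -27.5.
Difference = -16.5 − (-27.5) = 11.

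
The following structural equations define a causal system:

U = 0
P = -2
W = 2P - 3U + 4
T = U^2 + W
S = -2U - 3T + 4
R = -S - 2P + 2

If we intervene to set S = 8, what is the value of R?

The intervention breaks the incoming arrows to S: S = -2U - 3T + 4 no longer applies, and S = 8.
R = -S - 2P + 2  [with S=8, P=-2]  = -2

-2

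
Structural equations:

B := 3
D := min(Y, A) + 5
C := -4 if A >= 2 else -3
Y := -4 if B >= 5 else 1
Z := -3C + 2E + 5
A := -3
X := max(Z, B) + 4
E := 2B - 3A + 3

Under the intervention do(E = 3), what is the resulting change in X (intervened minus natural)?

-30

The intervention breaks the incoming arrows to E: E := 2B - 3A + 3 no longer applies, and E = 3.
C = -4 if A >= 2 else -3  [with A=-3]  = -3
Z = -3C + 2E + 5  [with C=-3, E=3]  = 20
X = max(Z, B) + 4  [with Z=20, B=3]  = 24
Without intervention: E = 2B - 3A + 3  [with B=3, A=-3]  = 18; C = -4 if A >= 2 else -3  [with A=-3]  = -3; Z = -3C + 2E + 5  [with C=-3, E=18]  = 50; X = max(Z, B) + 4  [with Z=50, B=3]  = 54.
Change = 24 − 54 = -30.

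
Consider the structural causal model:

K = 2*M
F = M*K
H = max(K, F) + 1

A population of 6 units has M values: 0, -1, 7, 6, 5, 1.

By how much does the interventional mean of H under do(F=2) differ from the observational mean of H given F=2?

Every unit gets F=2 under the intervention. H values become 3, 3, 15, 13, 11, 3; E[H|do(F=2)] = 8.
Conditioning on F=2 selects the 2 unit(s) with M ∈ {-1, 1}. Their H values: 3, 3. Mean = 3.
Difference = 8 − 3 = 5.

5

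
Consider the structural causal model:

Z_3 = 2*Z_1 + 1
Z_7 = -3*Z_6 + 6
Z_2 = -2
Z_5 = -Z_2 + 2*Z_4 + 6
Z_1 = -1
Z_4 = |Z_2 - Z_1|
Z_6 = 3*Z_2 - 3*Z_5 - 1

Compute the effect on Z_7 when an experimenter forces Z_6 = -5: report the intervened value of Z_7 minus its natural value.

Intervening sets Z_6 = -5 and removes its equation (Z_6 = 3*Z_2 - 3*Z_5 - 1).
Z_7 = -3*Z_6 + 6  [with Z_6=-5]  = 21
Without intervention: Z_4 = |Z_2 - Z_1|  [with Z_2=-2, Z_1=-1]  = 1; Z_5 = -Z_2 + 2*Z_4 + 6  [with Z_2=-2, Z_4=1]  = 10; Z_6 = 3*Z_2 - 3*Z_5 - 1  [with Z_2=-2, Z_5=10]  = -37; Z_7 = -3*Z_6 + 6  [with Z_6=-37]  = 117.
Change = 21 − 117 = -96.

-96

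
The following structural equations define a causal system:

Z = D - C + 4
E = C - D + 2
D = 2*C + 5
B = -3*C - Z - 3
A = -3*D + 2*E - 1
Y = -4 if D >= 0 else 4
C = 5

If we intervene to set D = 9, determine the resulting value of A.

Under do(D=9), the mechanism D = 2*C + 5 is discarded; D is fixed at 9.
E = C - D + 2  [with C=5, D=9]  = -2
A = -3*D + 2*E - 1  [with D=9, E=-2]  = -32

-32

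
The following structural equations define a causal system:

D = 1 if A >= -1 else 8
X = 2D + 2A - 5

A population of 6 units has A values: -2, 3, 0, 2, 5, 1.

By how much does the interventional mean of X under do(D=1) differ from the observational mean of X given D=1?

do(D=1) breaks D's dependence on A. With D=1 fixed, X across the units is -7, 3, -3, 1, 7, -1, mean 0.
Observing D=1 restricts to units where D's equation naturally yields 1: A ∈ {3, 0, 2, 5, 1}. In that subpopulation X = 3, -3, 1, 7, -1, mean 1.4.
Difference = 0 − 1.4 = -1.4.

-1.4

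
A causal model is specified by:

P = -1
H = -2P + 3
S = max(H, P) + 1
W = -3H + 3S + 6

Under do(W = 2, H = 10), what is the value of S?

Setting W = 2, H = 10 by intervention discards those variables' equations.
S = max(H, P) + 1  [with H=10, P=-1]  = 11

11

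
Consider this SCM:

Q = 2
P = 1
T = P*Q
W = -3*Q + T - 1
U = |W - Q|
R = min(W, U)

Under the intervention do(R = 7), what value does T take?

2

do(R=7) replaces the equation R = min(W, U) with the constant R = 7.
T is not downstream of the intervention, so its value is determined by the original equations.
T = P*Q  [with P=1, Q=2]  = 2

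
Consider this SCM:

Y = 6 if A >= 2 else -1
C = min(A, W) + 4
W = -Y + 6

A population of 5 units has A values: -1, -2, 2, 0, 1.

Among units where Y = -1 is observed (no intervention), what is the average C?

3.5

E[C|Y=-1] averages over only the 4 units with Y=-1 (A = -1, -2, 0, 1): C = 3, 2, 4, 5, mean 3.5.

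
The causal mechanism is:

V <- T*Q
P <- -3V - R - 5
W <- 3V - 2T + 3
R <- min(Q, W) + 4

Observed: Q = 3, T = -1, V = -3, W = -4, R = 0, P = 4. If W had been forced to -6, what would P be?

6

Under do(W=-6), the mechanism W <- 3V - 2T + 3 is discarded; W is fixed at -6.
V = T*Q  [with T=-1, Q=3]  = -3
R = min(Q, W) + 4  [with Q=3, W=-6]  = -2
P = -3V - R - 5  [with V=-3, R=-2]  = 6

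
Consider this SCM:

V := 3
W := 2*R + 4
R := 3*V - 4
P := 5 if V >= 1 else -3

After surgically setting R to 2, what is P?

5

Under do(R=2), the mechanism R := 3*V - 4 is discarded; R is fixed at 2.
Since P is not a descendant of the intervened variable, it is unaffected.
P = 5 if V >= 1 else -3  [with V=3]  = 5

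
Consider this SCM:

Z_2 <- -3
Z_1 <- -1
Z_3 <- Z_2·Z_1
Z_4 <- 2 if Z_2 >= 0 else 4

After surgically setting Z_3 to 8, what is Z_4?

4

The intervention breaks the incoming arrows to Z_3: Z_3 <- Z_2·Z_1 no longer applies, and Z_3 = 8.
Z_4 is not downstream of the intervention, so its value is determined by the original equations.
Z_4 = 2 if Z_2 >= 0 else 4  [with Z_2=-3]  = 4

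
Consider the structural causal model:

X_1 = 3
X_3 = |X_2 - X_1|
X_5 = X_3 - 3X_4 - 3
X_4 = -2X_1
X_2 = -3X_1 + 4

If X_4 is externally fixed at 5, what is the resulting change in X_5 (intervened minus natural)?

-33

Intervening sets X_4 = 5 and removes its equation (X_4 = -2X_1).
X_2 = -3X_1 + 4  [with X_1=3]  = -5
X_3 = |X_2 - X_1|  [with X_2=-5, X_1=3]  = 8
X_5 = X_3 - 3X_4 - 3  [with X_3=8, X_4=5]  = -10
Without intervention: X_2 = -3X_1 + 4  [with X_1=3]  = -5; X_3 = |X_2 - X_1|  [with X_2=-5, X_1=3]  = 8; X_4 = -2X_1  [with X_1=3]  = -6; X_5 = X_3 - 3X_4 - 3  [with X_3=8, X_4=-6]  = 23.
Change = -10 − 23 = -33.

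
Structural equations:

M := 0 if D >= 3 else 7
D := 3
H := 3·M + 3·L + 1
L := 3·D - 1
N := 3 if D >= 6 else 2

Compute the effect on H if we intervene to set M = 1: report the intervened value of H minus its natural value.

3

Intervening sets M = 1 and removes its equation (M := 0 if D >= 3 else 7).
L = 3·D - 1  [with D=3]  = 8
H = 3·M + 3·L + 1  [with M=1, L=8]  = 28
Without intervention: L = 3·D - 1  [with D=3]  = 8; M = 0 if D >= 3 else 7  [with D=3]  = 0; H = 3·M + 3·L + 1  [with M=0, L=8]  = 25.
Change = 28 − 25 = 3.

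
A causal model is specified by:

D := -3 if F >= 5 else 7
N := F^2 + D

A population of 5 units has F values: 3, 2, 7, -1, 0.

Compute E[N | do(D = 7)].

Every unit gets D=7 under the intervention. N values become 16, 11, 56, 8, 7; E[N|do(D=7)] = 19.6.

19.6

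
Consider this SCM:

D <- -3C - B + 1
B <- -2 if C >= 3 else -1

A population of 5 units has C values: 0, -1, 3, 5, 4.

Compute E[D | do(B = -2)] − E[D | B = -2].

The intervention sets B=-2 in all 5 units regardless of C. Recomputing D per unit gives 3, 6, -6, -12, -9; average -3.6.
Conditioning on B=-2 selects the 3 unit(s) with C ∈ {3, 5, 4}. Their D values: -6, -12, -9. Mean = -9.
Difference = -3.6 − (-9) = 5.4.

5.4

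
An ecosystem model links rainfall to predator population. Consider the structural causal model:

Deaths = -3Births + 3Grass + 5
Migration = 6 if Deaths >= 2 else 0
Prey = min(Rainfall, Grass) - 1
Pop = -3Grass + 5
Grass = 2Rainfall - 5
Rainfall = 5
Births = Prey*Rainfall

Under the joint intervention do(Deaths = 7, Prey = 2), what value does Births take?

Under do(Deaths = 7, Prey = 2), each intervened variable's structural equation is replaced by its fixed value.
Births = Prey*Rainfall  [with Prey=2, Rainfall=5]  = 10

10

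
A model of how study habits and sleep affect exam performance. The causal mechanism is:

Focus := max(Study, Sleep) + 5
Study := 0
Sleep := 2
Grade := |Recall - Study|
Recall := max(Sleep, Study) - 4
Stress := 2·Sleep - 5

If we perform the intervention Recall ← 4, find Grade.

4

The intervention breaks the incoming arrows to Recall: Recall := max(Sleep, Study) - 4 no longer applies, and Recall = 4.
Grade = |Recall - Study|  [with Recall=4, Study=0]  = 4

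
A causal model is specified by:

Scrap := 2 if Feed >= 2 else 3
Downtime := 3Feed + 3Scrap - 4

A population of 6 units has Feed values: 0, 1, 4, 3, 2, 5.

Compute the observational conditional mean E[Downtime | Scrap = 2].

12.5

Observing Scrap=2 restricts to units where Scrap's equation naturally yields 2: Feed ∈ {4, 3, 2, 5}. In that subpopulation Downtime = 14, 11, 8, 17, mean 12.5.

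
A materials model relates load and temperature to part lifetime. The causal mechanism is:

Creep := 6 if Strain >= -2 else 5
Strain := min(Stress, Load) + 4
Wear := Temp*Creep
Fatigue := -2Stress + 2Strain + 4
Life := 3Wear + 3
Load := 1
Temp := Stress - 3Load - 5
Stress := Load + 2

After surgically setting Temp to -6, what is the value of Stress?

The intervention breaks the incoming arrows to Temp: Temp := Stress - 3Load - 5 no longer applies, and Temp = -6.
Since Stress is not a descendant of the intervened variable, it is unaffected.
Stress = Load + 2  [with Load=1]  = 3

3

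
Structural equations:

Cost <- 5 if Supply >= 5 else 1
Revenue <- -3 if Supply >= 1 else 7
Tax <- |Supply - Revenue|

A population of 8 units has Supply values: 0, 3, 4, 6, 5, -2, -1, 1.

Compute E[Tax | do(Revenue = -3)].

5

The intervention sets Revenue=-3 in all 8 units regardless of Supply. Recomputing Tax per unit gives 3, 6, 7, 9, 8, 1, 2, 4; average 5.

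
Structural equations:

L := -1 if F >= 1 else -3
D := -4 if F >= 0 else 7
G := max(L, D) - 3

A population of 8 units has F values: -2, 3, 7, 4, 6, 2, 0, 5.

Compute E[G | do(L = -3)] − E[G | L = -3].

The intervention sets L=-3 in all 8 units regardless of F. Recomputing G per unit gives 4, -6, -6, -6, -6, -6, -6, -6; average -4.75.
E[G|L=-3] averages over only the 2 units with L=-3 (F = -2, 0): G = 4, -6, mean -1.
Difference = -4.75 − (-1) = -3.75.

-3.75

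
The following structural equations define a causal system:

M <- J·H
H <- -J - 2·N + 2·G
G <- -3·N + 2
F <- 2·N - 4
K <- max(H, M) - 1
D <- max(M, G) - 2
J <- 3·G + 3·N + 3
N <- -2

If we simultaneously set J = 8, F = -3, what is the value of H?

Setting J = 8, F = -3 by intervention discards those variables' equations.
G = -3·N + 2  [with N=-2]  = 8
H = -J - 2·N + 2·G  [with J=8, N=-2, G=8]  = 12

12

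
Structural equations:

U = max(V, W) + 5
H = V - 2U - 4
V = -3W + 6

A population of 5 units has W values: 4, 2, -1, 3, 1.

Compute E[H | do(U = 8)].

-19.4

do(U=8) breaks U's dependence on W. With U=8 fixed, H across the units is -26, -20, -11, -23, -17, mean -19.4.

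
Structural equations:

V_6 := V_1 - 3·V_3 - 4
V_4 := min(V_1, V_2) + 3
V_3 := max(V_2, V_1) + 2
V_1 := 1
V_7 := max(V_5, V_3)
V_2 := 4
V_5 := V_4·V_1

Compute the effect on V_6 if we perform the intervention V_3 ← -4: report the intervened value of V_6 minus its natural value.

30

The intervention breaks the incoming arrows to V_3: V_3 := max(V_2, V_1) + 2 no longer applies, and V_3 = -4.
V_6 = V_1 - 3·V_3 - 4  [with V_1=1, V_3=-4]  = 9
Without intervention: V_3 = max(V_2, V_1) + 2  [with V_2=4, V_1=1]  = 6; V_6 = V_1 - 3·V_3 - 4  [with V_1=1, V_3=6]  = -21.
Change = 9 − (-21) = 30.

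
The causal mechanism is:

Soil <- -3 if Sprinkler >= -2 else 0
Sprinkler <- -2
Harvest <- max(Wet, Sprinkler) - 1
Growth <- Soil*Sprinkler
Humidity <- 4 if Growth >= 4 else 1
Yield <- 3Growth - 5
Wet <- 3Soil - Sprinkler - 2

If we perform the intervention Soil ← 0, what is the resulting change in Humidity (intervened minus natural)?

-3

do(Soil=0) replaces the equation Soil <- -3 if Sprinkler >= -2 else 0 with the constant Soil = 0.
Growth = Soil*Sprinkler  [with Soil=0, Sprinkler=-2]  = 0
Humidity = 4 if Growth >= 4 else 1  [with Growth=0]  = 1
Without intervention: Soil = -3 if Sprinkler >= -2 else 0  [with Sprinkler=-2]  = -3; Growth = Soil*Sprinkler  [with Soil=-3, Sprinkler=-2]  = 6; Humidity = 4 if Growth >= 4 else 1  [with Growth=6]  = 4.
Change = 1 − 4 = -3.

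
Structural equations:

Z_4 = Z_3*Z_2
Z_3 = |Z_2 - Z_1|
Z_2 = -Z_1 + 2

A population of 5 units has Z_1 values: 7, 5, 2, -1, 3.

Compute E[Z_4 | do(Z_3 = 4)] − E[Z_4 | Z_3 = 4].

-8.8

Under do(Z_3=4), Z_3's equation is replaced by Z_3=4 for every unit. Per-unit Z_4: -20, -12, 0, 12, -4. Mean = -4.8.
E[Z_4|Z_3=4] averages over only the 2 units with Z_3=4 (Z_1 = -1, 3): Z_4 = 12, -4, mean 4.
Difference = -4.8 − 4 = -8.8.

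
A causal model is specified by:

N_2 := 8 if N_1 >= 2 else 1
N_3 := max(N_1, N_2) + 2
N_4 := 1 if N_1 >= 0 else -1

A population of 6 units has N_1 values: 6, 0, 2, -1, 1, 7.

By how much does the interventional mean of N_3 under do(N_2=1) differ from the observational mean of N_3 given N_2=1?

do(N_2=1) breaks N_2's dependence on N_1. With N_2=1 fixed, N_3 across the units is 8, 3, 4, 3, 3, 9, mean 5.
E[N_3|N_2=1] averages over only the 3 units with N_2=1 (N_1 = 0, -1, 1): N_3 = 3, 3, 3, mean 3.
Difference = 5 − 3 = 2.

2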